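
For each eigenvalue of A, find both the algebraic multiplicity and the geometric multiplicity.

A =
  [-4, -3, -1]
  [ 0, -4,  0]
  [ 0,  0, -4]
λ = -4: alg = 3, geom = 2

Step 1 — factor the characteristic polynomial to read off the algebraic multiplicities:
  χ_A(x) = (x + 4)^3

Step 2 — compute geometric multiplicities via the rank-nullity identity g(λ) = n − rank(A − λI):
  rank(A − (-4)·I) = 1, so dim ker(A − (-4)·I) = n − 1 = 2

Summary:
  λ = -4: algebraic multiplicity = 3, geometric multiplicity = 2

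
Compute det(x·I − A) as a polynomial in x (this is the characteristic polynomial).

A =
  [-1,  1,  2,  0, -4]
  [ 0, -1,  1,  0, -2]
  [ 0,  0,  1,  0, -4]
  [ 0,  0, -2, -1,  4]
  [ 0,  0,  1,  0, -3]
x^5 + 5*x^4 + 10*x^3 + 10*x^2 + 5*x + 1

Expanding det(x·I − A) (e.g. by cofactor expansion or by noting that A is similar to its Jordan form J, which has the same characteristic polynomial as A) gives
  χ_A(x) = x^5 + 5*x^4 + 10*x^3 + 10*x^2 + 5*x + 1
which factors as (x + 1)^5. The eigenvalues (with algebraic multiplicities) are λ = -1 with multiplicity 5.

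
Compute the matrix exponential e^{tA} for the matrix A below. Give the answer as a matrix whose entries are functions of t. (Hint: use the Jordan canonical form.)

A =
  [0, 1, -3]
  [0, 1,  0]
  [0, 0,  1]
e^{tA} =
  [1, exp(t) - 1, 3 - 3*exp(t)]
  [0, exp(t), 0]
  [0, 0, exp(t)]

Strategy: write A = P · J · P⁻¹ where J is a Jordan canonical form, so e^{tA} = P · e^{tJ} · P⁻¹, and e^{tJ} can be computed block-by-block.

A has Jordan form
J =
  [0, 0, 0]
  [0, 1, 0]
  [0, 0, 1]
(up to reordering of blocks).

Per-block formulas:
  For a 1×1 block at λ = 1: exp(t · [1]) = [e^(1t)].
  For a 1×1 block at λ = 0: exp(t · [0]) = [e^(0t)].

After assembling e^{tJ} and conjugating by P, we get:

e^{tA} =
  [1, exp(t) - 1, 3 - 3*exp(t)]
  [0, exp(t), 0]
  [0, 0, exp(t)]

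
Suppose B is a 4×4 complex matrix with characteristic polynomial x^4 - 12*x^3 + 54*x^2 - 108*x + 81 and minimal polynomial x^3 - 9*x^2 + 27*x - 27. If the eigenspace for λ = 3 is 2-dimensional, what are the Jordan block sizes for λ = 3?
Block sizes for λ = 3: [3, 1]

Step 1 — from the characteristic polynomial, algebraic multiplicity of λ = 3 is 4. From dim ker(B − (3)·I) = 2, there are exactly 2 Jordan blocks for λ = 3.
Step 2 — from the minimal polynomial, the factor (x − 3)^3 tells us the largest block for λ = 3 has size 3.
Step 3 — with total size 4, 2 blocks, and largest block 3, the block sizes (in nonincreasing order) are [3, 1].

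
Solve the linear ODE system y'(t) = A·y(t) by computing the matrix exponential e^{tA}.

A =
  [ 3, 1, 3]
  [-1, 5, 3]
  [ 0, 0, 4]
e^{tA} =
  [-t*exp(4*t) + exp(4*t), t*exp(4*t), 3*t*exp(4*t)]
  [-t*exp(4*t), t*exp(4*t) + exp(4*t), 3*t*exp(4*t)]
  [0, 0, exp(4*t)]

Strategy: write A = P · J · P⁻¹ where J is a Jordan canonical form, so e^{tA} = P · e^{tJ} · P⁻¹, and e^{tJ} can be computed block-by-block.

A has Jordan form
J =
  [4, 1, 0]
  [0, 4, 0]
  [0, 0, 4]
(up to reordering of blocks).

Per-block formulas:
  For a 1×1 block at λ = 4: exp(t · [4]) = [e^(4t)].
  For a 2×2 Jordan block J_2(4): exp(t · J_2(4)) = e^(4t)·(I + t·N), where N is the 2×2 nilpotent shift.

After assembling e^{tJ} and conjugating by P, we get:

e^{tA} =
  [-t*exp(4*t) + exp(4*t), t*exp(4*t), 3*t*exp(4*t)]
  [-t*exp(4*t), t*exp(4*t) + exp(4*t), 3*t*exp(4*t)]
  [0, 0, exp(4*t)]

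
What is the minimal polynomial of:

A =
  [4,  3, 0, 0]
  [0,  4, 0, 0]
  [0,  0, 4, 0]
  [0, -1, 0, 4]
x^2 - 8*x + 16

The characteristic polynomial is χ_A(x) = (x - 4)^4, so the eigenvalues are known. The minimal polynomial is
  m_A(x) = Π_λ (x − λ)^{k_λ}
where k_λ is the size of the *largest* Jordan block for λ (equivalently, the smallest k with (A − λI)^k v = 0 for every generalised eigenvector v of λ).

  λ = 4: largest Jordan block has size 2, contributing (x − 4)^2

So m_A(x) = (x - 4)^2 = x^2 - 8*x + 16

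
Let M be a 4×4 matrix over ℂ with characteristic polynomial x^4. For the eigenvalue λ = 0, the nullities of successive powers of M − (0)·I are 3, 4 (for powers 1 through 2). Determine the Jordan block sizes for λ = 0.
Block sizes for λ = 0: [2, 1, 1]

From the dimensions of kernels of powers, the number of Jordan blocks of size at least j is d_j − d_{j−1} where d_j = dim ker(N^j) (with d_0 = 0). Computing the differences gives [3, 1].
The number of blocks of size exactly k is (#blocks of size ≥ k) − (#blocks of size ≥ k + 1), so the partition is: 2 block(s) of size 1, 1 block(s) of size 2.
In nonincreasing order the block sizes are [2, 1, 1].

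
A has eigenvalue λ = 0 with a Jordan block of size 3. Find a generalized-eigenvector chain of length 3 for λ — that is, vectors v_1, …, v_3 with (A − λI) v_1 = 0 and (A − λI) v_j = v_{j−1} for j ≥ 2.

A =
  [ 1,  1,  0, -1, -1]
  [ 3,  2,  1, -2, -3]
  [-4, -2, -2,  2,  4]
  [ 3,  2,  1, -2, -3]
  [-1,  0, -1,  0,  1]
A Jordan chain for λ = 0 of length 3:
v_1 = (2, 2, 0, 2, 2)ᵀ
v_2 = (1, 3, -4, 3, -1)ᵀ
v_3 = (1, 0, 0, 0, 0)ᵀ

Let N = A − (0)·I. We want v_3 with N^3 v_3 = 0 but N^2 v_3 ≠ 0; then v_{j-1} := N · v_j for j = 3, …, 2.

Pick v_3 = (1, 0, 0, 0, 0)ᵀ.
Then v_2 = N · v_3 = (1, 3, -4, 3, -1)ᵀ.
Then v_1 = N · v_2 = (2, 2, 0, 2, 2)ᵀ.

Sanity check: (A − (0)·I) v_1 = (0, 0, 0, 0, 0)ᵀ = 0. ✓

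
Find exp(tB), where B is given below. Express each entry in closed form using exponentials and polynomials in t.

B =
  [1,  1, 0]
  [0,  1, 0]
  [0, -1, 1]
e^{tB} =
  [exp(t), t*exp(t), 0]
  [0, exp(t), 0]
  [0, -t*exp(t), exp(t)]

Strategy: write B = P · J · P⁻¹ where J is a Jordan canonical form, so e^{tB} = P · e^{tJ} · P⁻¹, and e^{tJ} can be computed block-by-block.

B has Jordan form
J =
  [1, 1, 0]
  [0, 1, 0]
  [0, 0, 1]
(up to reordering of blocks).

Per-block formulas:
  For a 2×2 Jordan block J_2(1): exp(t · J_2(1)) = e^(1t)·(I + t·N), where N is the 2×2 nilpotent shift.
  For a 1×1 block at λ = 1: exp(t · [1]) = [e^(1t)].

After assembling e^{tJ} and conjugating by P, we get:

e^{tB} =
  [exp(t), t*exp(t), 0]
  [0, exp(t), 0]
  [0, -t*exp(t), exp(t)]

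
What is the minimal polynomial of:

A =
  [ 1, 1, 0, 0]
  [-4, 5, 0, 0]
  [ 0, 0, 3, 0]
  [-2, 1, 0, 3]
x^2 - 6*x + 9

The characteristic polynomial is χ_A(x) = (x - 3)^4, so the eigenvalues are known. The minimal polynomial is
  m_A(x) = Π_λ (x − λ)^{k_λ}
where k_λ is the size of the *largest* Jordan block for λ (equivalently, the smallest k with (A − λI)^k v = 0 for every generalised eigenvector v of λ).

  λ = 3: largest Jordan block has size 2, contributing (x − 3)^2

So m_A(x) = (x - 3)^2 = x^2 - 6*x + 9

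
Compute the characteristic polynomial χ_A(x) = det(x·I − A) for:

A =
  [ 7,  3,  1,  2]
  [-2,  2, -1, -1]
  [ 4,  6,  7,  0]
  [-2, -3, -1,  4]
x^4 - 20*x^3 + 150*x^2 - 500*x + 625

Expanding det(x·I − A) (e.g. by cofactor expansion or by noting that A is similar to its Jordan form J, which has the same characteristic polynomial as A) gives
  χ_A(x) = x^4 - 20*x^3 + 150*x^2 - 500*x + 625
which factors as (x - 5)^4. The eigenvalues (with algebraic multiplicities) are λ = 5 with multiplicity 4.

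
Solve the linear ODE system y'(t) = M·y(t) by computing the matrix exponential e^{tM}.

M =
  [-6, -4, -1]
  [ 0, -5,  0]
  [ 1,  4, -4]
e^{tM} =
  [-t*exp(-5*t) + exp(-5*t), -4*t*exp(-5*t), -t*exp(-5*t)]
  [0, exp(-5*t), 0]
  [t*exp(-5*t), 4*t*exp(-5*t), t*exp(-5*t) + exp(-5*t)]

Strategy: write M = P · J · P⁻¹ where J is a Jordan canonical form, so e^{tM} = P · e^{tJ} · P⁻¹, and e^{tJ} can be computed block-by-block.

M has Jordan form
J =
  [-5,  1,  0]
  [ 0, -5,  0]
  [ 0,  0, -5]
(up to reordering of blocks).

Per-block formulas:
  For a 2×2 Jordan block J_2(-5): exp(t · J_2(-5)) = e^(-5t)·(I + t·N), where N is the 2×2 nilpotent shift.
  For a 1×1 block at λ = -5: exp(t · [-5]) = [e^(-5t)].

After assembling e^{tJ} and conjugating by P, we get:

e^{tM} =
  [-t*exp(-5*t) + exp(-5*t), -4*t*exp(-5*t), -t*exp(-5*t)]
  [0, exp(-5*t), 0]
  [t*exp(-5*t), 4*t*exp(-5*t), t*exp(-5*t) + exp(-5*t)]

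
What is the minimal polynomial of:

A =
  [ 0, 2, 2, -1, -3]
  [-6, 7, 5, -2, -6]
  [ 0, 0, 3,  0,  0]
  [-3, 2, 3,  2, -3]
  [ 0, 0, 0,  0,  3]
x^3 - 9*x^2 + 27*x - 27

The characteristic polynomial is χ_A(x) = (x - 3)^5, so the eigenvalues are known. The minimal polynomial is
  m_A(x) = Π_λ (x − λ)^{k_λ}
where k_λ is the size of the *largest* Jordan block for λ (equivalently, the smallest k with (A − λI)^k v = 0 for every generalised eigenvector v of λ).

  λ = 3: largest Jordan block has size 3, contributing (x − 3)^3

So m_A(x) = (x - 3)^3 = x^3 - 9*x^2 + 27*x - 27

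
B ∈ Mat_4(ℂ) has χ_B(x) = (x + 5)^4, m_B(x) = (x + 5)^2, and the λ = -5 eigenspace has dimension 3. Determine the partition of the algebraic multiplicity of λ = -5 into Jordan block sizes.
Block sizes for λ = -5: [2, 1, 1]

Step 1 — from the characteristic polynomial, algebraic multiplicity of λ = -5 is 4. From dim ker(B − (-5)·I) = 3, there are exactly 3 Jordan blocks for λ = -5.
Step 2 — from the minimal polynomial, the factor (x + 5)^2 tells us the largest block for λ = -5 has size 2.
Step 3 — with total size 4, 3 blocks, and largest block 2, the block sizes (in nonincreasing order) are [2, 1, 1].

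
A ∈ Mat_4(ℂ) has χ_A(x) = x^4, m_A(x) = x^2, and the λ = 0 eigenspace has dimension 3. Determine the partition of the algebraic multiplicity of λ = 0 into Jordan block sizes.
Block sizes for λ = 0: [2, 1, 1]

Step 1 — from the characteristic polynomial, algebraic multiplicity of λ = 0 is 4. From dim ker(A − (0)·I) = 3, there are exactly 3 Jordan blocks for λ = 0.
Step 2 — from the minimal polynomial, the factor (x − 0)^2 tells us the largest block for λ = 0 has size 2.
Step 3 — with total size 4, 3 blocks, and largest block 2, the block sizes (in nonincreasing order) are [2, 1, 1].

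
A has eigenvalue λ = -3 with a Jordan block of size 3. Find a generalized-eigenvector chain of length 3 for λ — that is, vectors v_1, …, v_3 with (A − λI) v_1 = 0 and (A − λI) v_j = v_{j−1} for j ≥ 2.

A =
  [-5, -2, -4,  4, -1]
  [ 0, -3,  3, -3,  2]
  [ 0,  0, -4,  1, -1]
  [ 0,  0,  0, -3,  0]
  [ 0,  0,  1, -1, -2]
A Jordan chain for λ = -3 of length 3:
v_1 = (-1, 1, 0, 0, 0)ᵀ
v_2 = (2, -3, 1, 0, -1)ᵀ
v_3 = (1, 0, -1, 0, 0)ᵀ

Let N = A − (-3)·I. We want v_3 with N^3 v_3 = 0 but N^2 v_3 ≠ 0; then v_{j-1} := N · v_j for j = 3, …, 2.

Pick v_3 = (1, 0, -1, 0, 0)ᵀ.
Then v_2 = N · v_3 = (2, -3, 1, 0, -1)ᵀ.
Then v_1 = N · v_2 = (-1, 1, 0, 0, 0)ᵀ.

Sanity check: (A − (-3)·I) v_1 = (0, 0, 0, 0, 0)ᵀ = 0. ✓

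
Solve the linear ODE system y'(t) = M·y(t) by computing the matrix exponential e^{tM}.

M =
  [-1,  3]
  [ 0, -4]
e^{tM} =
  [exp(-t), exp(-t) - exp(-4*t)]
  [0, exp(-4*t)]

Strategy: write M = P · J · P⁻¹ where J is a Jordan canonical form, so e^{tM} = P · e^{tJ} · P⁻¹, and e^{tJ} can be computed block-by-block.

M has Jordan form
J =
  [-4,  0]
  [ 0, -1]
(up to reordering of blocks).

Per-block formulas:
  For a 1×1 block at λ = -1: exp(t · [-1]) = [e^(-1t)].
  For a 1×1 block at λ = -4: exp(t · [-4]) = [e^(-4t)].

After assembling e^{tJ} and conjugating by P, we get:

e^{tM} =
  [exp(-t), exp(-t) - exp(-4*t)]
  [0, exp(-4*t)]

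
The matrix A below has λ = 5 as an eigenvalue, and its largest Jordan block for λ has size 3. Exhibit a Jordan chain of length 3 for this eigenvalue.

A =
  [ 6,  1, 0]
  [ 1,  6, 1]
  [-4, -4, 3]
A Jordan chain for λ = 5 of length 3:
v_1 = (2, -2, 0)ᵀ
v_2 = (1, 1, -4)ᵀ
v_3 = (1, 0, 0)ᵀ

Let N = A − (5)·I. We want v_3 with N^3 v_3 = 0 but N^2 v_3 ≠ 0; then v_{j-1} := N · v_j for j = 3, …, 2.

Pick v_3 = (1, 0, 0)ᵀ.
Then v_2 = N · v_3 = (1, 1, -4)ᵀ.
Then v_1 = N · v_2 = (2, -2, 0)ᵀ.

Sanity check: (A − (5)·I) v_1 = (0, 0, 0)ᵀ = 0. ✓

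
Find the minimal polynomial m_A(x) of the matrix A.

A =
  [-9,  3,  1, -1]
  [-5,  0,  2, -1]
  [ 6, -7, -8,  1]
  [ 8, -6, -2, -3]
x^3 + 15*x^2 + 75*x + 125

The characteristic polynomial is χ_A(x) = (x + 5)^4, so the eigenvalues are known. The minimal polynomial is
  m_A(x) = Π_λ (x − λ)^{k_λ}
where k_λ is the size of the *largest* Jordan block for λ (equivalently, the smallest k with (A − λI)^k v = 0 for every generalised eigenvector v of λ).

  λ = -5: largest Jordan block has size 3, contributing (x + 5)^3

So m_A(x) = (x + 5)^3 = x^3 + 15*x^2 + 75*x + 125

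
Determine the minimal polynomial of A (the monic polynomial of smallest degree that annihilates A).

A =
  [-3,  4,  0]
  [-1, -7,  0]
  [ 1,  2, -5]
x^2 + 10*x + 25

The characteristic polynomial is χ_A(x) = (x + 5)^3, so the eigenvalues are known. The minimal polynomial is
  m_A(x) = Π_λ (x − λ)^{k_λ}
where k_λ is the size of the *largest* Jordan block for λ (equivalently, the smallest k with (A − λI)^k v = 0 for every generalised eigenvector v of λ).

  λ = -5: largest Jordan block has size 2, contributing (x + 5)^2

So m_A(x) = (x + 5)^2 = x^2 + 10*x + 25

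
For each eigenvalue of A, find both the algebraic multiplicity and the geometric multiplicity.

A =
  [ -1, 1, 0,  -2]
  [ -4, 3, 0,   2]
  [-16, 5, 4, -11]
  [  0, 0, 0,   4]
λ = 1: alg = 2, geom = 1; λ = 4: alg = 2, geom = 1

Step 1 — factor the characteristic polynomial to read off the algebraic multiplicities:
  χ_A(x) = (x - 4)^2*(x - 1)^2

Step 2 — compute geometric multiplicities via the rank-nullity identity g(λ) = n − rank(A − λI):
  rank(A − (1)·I) = 3, so dim ker(A − (1)·I) = n − 3 = 1
  rank(A − (4)·I) = 3, so dim ker(A − (4)·I) = n − 3 = 1

Summary:
  λ = 1: algebraic multiplicity = 2, geometric multiplicity = 1
  λ = 4: algebraic multiplicity = 2, geometric multiplicity = 1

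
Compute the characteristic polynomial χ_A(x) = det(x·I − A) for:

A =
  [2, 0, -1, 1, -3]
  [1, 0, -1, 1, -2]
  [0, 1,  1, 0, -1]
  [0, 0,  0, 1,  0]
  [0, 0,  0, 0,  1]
x^5 - 5*x^4 + 10*x^3 - 10*x^2 + 5*x - 1

Expanding det(x·I − A) (e.g. by cofactor expansion or by noting that A is similar to its Jordan form J, which has the same characteristic polynomial as A) gives
  χ_A(x) = x^5 - 5*x^4 + 10*x^3 - 10*x^2 + 5*x - 1
which factors as (x - 1)^5. The eigenvalues (with algebraic multiplicities) are λ = 1 with multiplicity 5.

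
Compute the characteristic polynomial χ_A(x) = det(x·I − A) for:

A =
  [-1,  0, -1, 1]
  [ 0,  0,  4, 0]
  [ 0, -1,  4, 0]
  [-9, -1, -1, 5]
x^4 - 8*x^3 + 24*x^2 - 32*x + 16

Expanding det(x·I − A) (e.g. by cofactor expansion or by noting that A is similar to its Jordan form J, which has the same characteristic polynomial as A) gives
  χ_A(x) = x^4 - 8*x^3 + 24*x^2 - 32*x + 16
which factors as (x - 2)^4. The eigenvalues (with algebraic multiplicities) are λ = 2 with multiplicity 4.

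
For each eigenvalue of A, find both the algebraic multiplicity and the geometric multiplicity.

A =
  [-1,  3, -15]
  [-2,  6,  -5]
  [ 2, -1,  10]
λ = 5: alg = 3, geom = 2

Step 1 — factor the characteristic polynomial to read off the algebraic multiplicities:
  χ_A(x) = (x - 5)^3

Step 2 — compute geometric multiplicities via the rank-nullity identity g(λ) = n − rank(A − λI):
  rank(A − (5)·I) = 1, so dim ker(A − (5)·I) = n − 1 = 2

Summary:
  λ = 5: algebraic multiplicity = 3, geometric multiplicity = 2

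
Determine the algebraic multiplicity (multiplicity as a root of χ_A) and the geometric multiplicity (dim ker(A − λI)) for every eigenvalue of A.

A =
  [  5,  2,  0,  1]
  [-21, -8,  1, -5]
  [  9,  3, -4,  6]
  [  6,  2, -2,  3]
λ = -1: alg = 4, geom = 2

Step 1 — factor the characteristic polynomial to read off the algebraic multiplicities:
  χ_A(x) = (x + 1)^4

Step 2 — compute geometric multiplicities via the rank-nullity identity g(λ) = n − rank(A − λI):
  rank(A − (-1)·I) = 2, so dim ker(A − (-1)·I) = n − 2 = 2

Summary:
  λ = -1: algebraic multiplicity = 4, geometric multiplicity = 2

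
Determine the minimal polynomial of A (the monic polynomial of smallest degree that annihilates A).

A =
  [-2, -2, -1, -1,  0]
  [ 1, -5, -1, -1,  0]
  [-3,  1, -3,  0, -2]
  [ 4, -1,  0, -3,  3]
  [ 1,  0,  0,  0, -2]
x^3 + 9*x^2 + 27*x + 27

The characteristic polynomial is χ_A(x) = (x + 3)^5, so the eigenvalues are known. The minimal polynomial is
  m_A(x) = Π_λ (x − λ)^{k_λ}
where k_λ is the size of the *largest* Jordan block for λ (equivalently, the smallest k with (A − λI)^k v = 0 for every generalised eigenvector v of λ).

  λ = -3: largest Jordan block has size 3, contributing (x + 3)^3

So m_A(x) = (x + 3)^3 = x^3 + 9*x^2 + 27*x + 27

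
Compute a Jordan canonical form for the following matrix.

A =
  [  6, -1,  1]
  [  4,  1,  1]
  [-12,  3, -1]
J_2(2) ⊕ J_1(2)

The characteristic polynomial is
  det(x·I − A) = x^3 - 6*x^2 + 12*x - 8 = (x - 2)^3

Eigenvalues and multiplicities (the geometric multiplicity of λ is n − rank(A − λI), which equals the number of Jordan blocks for λ):
  λ = 2: algebraic multiplicity = 3, geometric multiplicity = 2

Determining the block sizes for each eigenvalue:
  λ = 2: 2 blocks summing to 3 forces exactly one block of size 2 and the rest size 1 → block sizes [2, 1]

Assembling the blocks gives a Jordan form
J =
  [2, 1, 0]
  [0, 2, 0]
  [0, 0, 2]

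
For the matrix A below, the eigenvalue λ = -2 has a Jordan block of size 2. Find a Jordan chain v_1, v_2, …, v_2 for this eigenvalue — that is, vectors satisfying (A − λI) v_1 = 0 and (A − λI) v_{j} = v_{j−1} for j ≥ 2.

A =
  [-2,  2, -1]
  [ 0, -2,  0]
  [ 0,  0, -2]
A Jordan chain for λ = -2 of length 2:
v_1 = (2, 0, 0)ᵀ
v_2 = (0, 1, 0)ᵀ

Let N = A − (-2)·I. We want v_2 with N^2 v_2 = 0 but N^1 v_2 ≠ 0; then v_{j-1} := N · v_j for j = 2, …, 2.

Pick v_2 = (0, 1, 0)ᵀ.
Then v_1 = N · v_2 = (2, 0, 0)ᵀ.

Sanity check: (A − (-2)·I) v_1 = (0, 0, 0)ᵀ = 0. ✓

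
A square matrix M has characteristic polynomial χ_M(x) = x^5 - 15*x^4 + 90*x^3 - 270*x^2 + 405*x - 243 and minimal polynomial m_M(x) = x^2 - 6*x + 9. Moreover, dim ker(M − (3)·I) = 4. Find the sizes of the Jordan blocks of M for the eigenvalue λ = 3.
Block sizes for λ = 3: [2, 1, 1, 1]

Step 1 — from the characteristic polynomial, algebraic multiplicity of λ = 3 is 5. From dim ker(M − (3)·I) = 4, there are exactly 4 Jordan blocks for λ = 3.
Step 2 — from the minimal polynomial, the factor (x − 3)^2 tells us the largest block for λ = 3 has size 2.
Step 3 — with total size 5, 4 blocks, and largest block 2, the block sizes (in nonincreasing order) are [2, 1, 1, 1].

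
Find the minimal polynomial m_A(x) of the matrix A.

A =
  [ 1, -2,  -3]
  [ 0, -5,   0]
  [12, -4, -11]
x^2 + 10*x + 25

The characteristic polynomial is χ_A(x) = (x + 5)^3, so the eigenvalues are known. The minimal polynomial is
  m_A(x) = Π_λ (x − λ)^{k_λ}
where k_λ is the size of the *largest* Jordan block for λ (equivalently, the smallest k with (A − λI)^k v = 0 for every generalised eigenvector v of λ).

  λ = -5: largest Jordan block has size 2, contributing (x + 5)^2

So m_A(x) = (x + 5)^2 = x^2 + 10*x + 25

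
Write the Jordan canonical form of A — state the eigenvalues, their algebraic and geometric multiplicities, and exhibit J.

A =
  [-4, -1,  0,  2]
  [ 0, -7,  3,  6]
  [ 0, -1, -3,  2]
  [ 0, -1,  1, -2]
J_3(-4) ⊕ J_1(-4)

The characteristic polynomial is
  det(x·I − A) = x^4 + 16*x^3 + 96*x^2 + 256*x + 256 = (x + 4)^4

Eigenvalues and multiplicities (the geometric multiplicity of λ is n − rank(A − λI), which equals the number of Jordan blocks for λ):
  λ = -4: algebraic multiplicity = 4, geometric multiplicity = 2

Determining the block sizes for each eigenvalue:
  λ = -4: with am = 4 and gm = 2, the partition is not yet determined (e.g. several partitions of 4 into 2 parts exist). Let N = A − (-4)·I. Computing rank(N^1) = 2, rank(N^2) = 1, rank(N^3) = 0; the number of blocks of size ≥ j is rank(N^{j−1}) − rank(N^j), giving [2, 1, 1]. So we have 1 block(s) of size 3, 1 block(s) of size 1 → block sizes [3, 1]

Assembling the blocks gives a Jordan form
J =
  [-4,  1,  0,  0]
  [ 0, -4,  1,  0]
  [ 0,  0, -4,  0]
  [ 0,  0,  0, -4]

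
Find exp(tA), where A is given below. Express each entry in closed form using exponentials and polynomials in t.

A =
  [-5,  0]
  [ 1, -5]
e^{tA} =
  [exp(-5*t), 0]
  [t*exp(-5*t), exp(-5*t)]

Strategy: write A = P · J · P⁻¹ where J is a Jordan canonical form, so e^{tA} = P · e^{tJ} · P⁻¹, and e^{tJ} can be computed block-by-block.

A has Jordan form
J =
  [-5,  1]
  [ 0, -5]
(up to reordering of blocks).

Per-block formulas:
  For a 2×2 Jordan block J_2(-5): exp(t · J_2(-5)) = e^(-5t)·(I + t·N), where N is the 2×2 nilpotent shift.

After assembling e^{tJ} and conjugating by P, we get:

e^{tA} =
  [exp(-5*t), 0]
  [t*exp(-5*t), exp(-5*t)]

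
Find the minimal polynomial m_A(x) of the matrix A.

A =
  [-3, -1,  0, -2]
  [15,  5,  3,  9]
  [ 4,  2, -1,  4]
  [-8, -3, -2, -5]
x^3 + 3*x^2 + 3*x + 1

The characteristic polynomial is χ_A(x) = (x + 1)^4, so the eigenvalues are known. The minimal polynomial is
  m_A(x) = Π_λ (x − λ)^{k_λ}
where k_λ is the size of the *largest* Jordan block for λ (equivalently, the smallest k with (A − λI)^k v = 0 for every generalised eigenvector v of λ).

  λ = -1: largest Jordan block has size 3, contributing (x + 1)^3

So m_A(x) = (x + 1)^3 = x^3 + 3*x^2 + 3*x + 1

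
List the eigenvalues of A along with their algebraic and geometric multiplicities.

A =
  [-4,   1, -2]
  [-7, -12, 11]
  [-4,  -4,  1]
λ = -5: alg = 3, geom = 1

Step 1 — factor the characteristic polynomial to read off the algebraic multiplicities:
  χ_A(x) = (x + 5)^3

Step 2 — compute geometric multiplicities via the rank-nullity identity g(λ) = n − rank(A − λI):
  rank(A − (-5)·I) = 2, so dim ker(A − (-5)·I) = n − 2 = 1

Summary:
  λ = -5: algebraic multiplicity = 3, geometric multiplicity = 1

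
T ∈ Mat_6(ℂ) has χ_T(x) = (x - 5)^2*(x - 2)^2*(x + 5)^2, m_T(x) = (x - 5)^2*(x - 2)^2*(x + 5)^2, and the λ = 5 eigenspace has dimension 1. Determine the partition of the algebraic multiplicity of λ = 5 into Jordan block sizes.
Block sizes for λ = 5: [2]

Step 1 — from the characteristic polynomial, algebraic multiplicity of λ = 5 is 2. From dim ker(T − (5)·I) = 1, there are exactly 1 Jordan blocks for λ = 5.
Step 2 — from the minimal polynomial, the factor (x − 5)^2 tells us the largest block for λ = 5 has size 2.
Step 3 — with total size 2, 1 blocks, and largest block 2, the block sizes (in nonincreasing order) are [2].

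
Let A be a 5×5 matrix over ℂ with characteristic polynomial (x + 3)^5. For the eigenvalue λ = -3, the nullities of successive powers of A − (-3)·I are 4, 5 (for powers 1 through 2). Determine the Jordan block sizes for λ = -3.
Block sizes for λ = -3: [2, 1, 1, 1]

From the dimensions of kernels of powers, the number of Jordan blocks of size at least j is d_j − d_{j−1} where d_j = dim ker(N^j) (with d_0 = 0). Computing the differences gives [4, 1].
The number of blocks of size exactly k is (#blocks of size ≥ k) − (#blocks of size ≥ k + 1), so the partition is: 3 block(s) of size 1, 1 block(s) of size 2.
In nonincreasing order the block sizes are [2, 1, 1, 1].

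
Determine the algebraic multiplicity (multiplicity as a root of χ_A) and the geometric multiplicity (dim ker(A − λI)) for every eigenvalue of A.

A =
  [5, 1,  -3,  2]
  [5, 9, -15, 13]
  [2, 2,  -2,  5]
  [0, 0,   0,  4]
λ = 4: alg = 4, geom = 2

Step 1 — factor the characteristic polynomial to read off the algebraic multiplicities:
  χ_A(x) = (x - 4)^4

Step 2 — compute geometric multiplicities via the rank-nullity identity g(λ) = n − rank(A − λI):
  rank(A − (4)·I) = 2, so dim ker(A − (4)·I) = n − 2 = 2

Summary:
  λ = 4: algebraic multiplicity = 4, geometric multiplicity = 2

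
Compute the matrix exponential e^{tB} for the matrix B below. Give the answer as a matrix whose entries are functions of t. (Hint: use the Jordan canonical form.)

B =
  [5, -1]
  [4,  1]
e^{tB} =
  [2*t*exp(3*t) + exp(3*t), -t*exp(3*t)]
  [4*t*exp(3*t), -2*t*exp(3*t) + exp(3*t)]

Strategy: write B = P · J · P⁻¹ where J is a Jordan canonical form, so e^{tB} = P · e^{tJ} · P⁻¹, and e^{tJ} can be computed block-by-block.

B has Jordan form
J =
  [3, 1]
  [0, 3]
(up to reordering of blocks).

Per-block formulas:
  For a 2×2 Jordan block J_2(3): exp(t · J_2(3)) = e^(3t)·(I + t·N), where N is the 2×2 nilpotent shift.

After assembling e^{tJ} and conjugating by P, we get:

e^{tB} =
  [2*t*exp(3*t) + exp(3*t), -t*exp(3*t)]
  [4*t*exp(3*t), -2*t*exp(3*t) + exp(3*t)]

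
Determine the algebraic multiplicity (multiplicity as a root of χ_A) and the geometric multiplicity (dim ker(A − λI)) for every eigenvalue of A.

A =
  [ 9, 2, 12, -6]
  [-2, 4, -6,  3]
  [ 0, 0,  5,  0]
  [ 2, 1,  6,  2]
λ = 5: alg = 4, geom = 3

Step 1 — factor the characteristic polynomial to read off the algebraic multiplicities:
  χ_A(x) = (x - 5)^4

Step 2 — compute geometric multiplicities via the rank-nullity identity g(λ) = n − rank(A − λI):
  rank(A − (5)·I) = 1, so dim ker(A − (5)·I) = n − 1 = 3

Summary:
  λ = 5: algebraic multiplicity = 4, geometric multiplicity = 3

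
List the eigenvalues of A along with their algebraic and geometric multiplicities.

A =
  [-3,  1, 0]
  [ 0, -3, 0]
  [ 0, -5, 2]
λ = -3: alg = 2, geom = 1; λ = 2: alg = 1, geom = 1

Step 1 — factor the characteristic polynomial to read off the algebraic multiplicities:
  χ_A(x) = (x - 2)*(x + 3)^2

Step 2 — compute geometric multiplicities via the rank-nullity identity g(λ) = n − rank(A − λI):
  rank(A − (-3)·I) = 2, so dim ker(A − (-3)·I) = n − 2 = 1
  rank(A − (2)·I) = 2, so dim ker(A − (2)·I) = n − 2 = 1

Summary:
  λ = -3: algebraic multiplicity = 2, geometric multiplicity = 1
  λ = 2: algebraic multiplicity = 1, geometric multiplicity = 1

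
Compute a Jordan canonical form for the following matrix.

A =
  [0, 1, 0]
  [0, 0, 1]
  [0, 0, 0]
J_3(0)

The characteristic polynomial is
  det(x·I − A) = x^3

Eigenvalues and multiplicities (the geometric multiplicity of λ is n − rank(A − λI), which equals the number of Jordan blocks for λ):
  λ = 0: algebraic multiplicity = 3, geometric multiplicity = 1

Determining the block sizes for each eigenvalue:
  λ = 0: one block (gm = 1), so the single block has size am = 3 → block sizes [3]

Assembling the blocks gives a Jordan form
J =
  [0, 1, 0]
  [0, 0, 1]
  [0, 0, 0]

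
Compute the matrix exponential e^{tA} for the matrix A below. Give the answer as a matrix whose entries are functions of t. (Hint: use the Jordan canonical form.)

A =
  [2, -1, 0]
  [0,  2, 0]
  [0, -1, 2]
e^{tA} =
  [exp(2*t), -t*exp(2*t), 0]
  [0, exp(2*t), 0]
  [0, -t*exp(2*t), exp(2*t)]

Strategy: write A = P · J · P⁻¹ where J is a Jordan canonical form, so e^{tA} = P · e^{tJ} · P⁻¹, and e^{tJ} can be computed block-by-block.

A has Jordan form
J =
  [2, 1, 0]
  [0, 2, 0]
  [0, 0, 2]
(up to reordering of blocks).

Per-block formulas:
  For a 2×2 Jordan block J_2(2): exp(t · J_2(2)) = e^(2t)·(I + t·N), where N is the 2×2 nilpotent shift.
  For a 1×1 block at λ = 2: exp(t · [2]) = [e^(2t)].

After assembling e^{tJ} and conjugating by P, we get:

e^{tA} =
  [exp(2*t), -t*exp(2*t), 0]
  [0, exp(2*t), 0]
  [0, -t*exp(2*t), exp(2*t)]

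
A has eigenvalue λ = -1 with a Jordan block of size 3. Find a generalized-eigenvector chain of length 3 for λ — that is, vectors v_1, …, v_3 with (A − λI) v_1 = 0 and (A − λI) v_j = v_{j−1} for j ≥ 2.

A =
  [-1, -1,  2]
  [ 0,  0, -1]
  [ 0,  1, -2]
A Jordan chain for λ = -1 of length 3:
v_1 = (1, 0, 0)ᵀ
v_2 = (-1, 1, 1)ᵀ
v_3 = (0, 1, 0)ᵀ

Let N = A − (-1)·I. We want v_3 with N^3 v_3 = 0 but N^2 v_3 ≠ 0; then v_{j-1} := N · v_j for j = 3, …, 2.

Pick v_3 = (0, 1, 0)ᵀ.
Then v_2 = N · v_3 = (-1, 1, 1)ᵀ.
Then v_1 = N · v_2 = (1, 0, 0)ᵀ.

Sanity check: (A − (-1)·I) v_1 = (0, 0, 0)ᵀ = 0. ✓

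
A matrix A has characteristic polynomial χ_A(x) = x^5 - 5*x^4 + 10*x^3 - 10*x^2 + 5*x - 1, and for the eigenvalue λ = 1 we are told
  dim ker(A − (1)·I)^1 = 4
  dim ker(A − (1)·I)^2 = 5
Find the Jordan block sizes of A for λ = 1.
Block sizes for λ = 1: [2, 1, 1, 1]

From the dimensions of kernels of powers, the number of Jordan blocks of size at least j is d_j − d_{j−1} where d_j = dim ker(N^j) (with d_0 = 0). Computing the differences gives [4, 1].
The number of blocks of size exactly k is (#blocks of size ≥ k) − (#blocks of size ≥ k + 1), so the partition is: 3 block(s) of size 1, 1 block(s) of size 2.
In nonincreasing order the block sizes are [2, 1, 1, 1].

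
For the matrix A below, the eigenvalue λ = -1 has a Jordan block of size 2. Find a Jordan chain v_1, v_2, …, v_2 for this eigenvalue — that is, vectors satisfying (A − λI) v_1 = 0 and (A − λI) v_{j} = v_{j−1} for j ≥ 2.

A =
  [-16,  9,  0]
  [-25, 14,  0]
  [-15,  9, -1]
A Jordan chain for λ = -1 of length 2:
v_1 = (-15, -25, -15)ᵀ
v_2 = (1, 0, 0)ᵀ

Let N = A − (-1)·I. We want v_2 with N^2 v_2 = 0 but N^1 v_2 ≠ 0; then v_{j-1} := N · v_j for j = 2, …, 2.

Pick v_2 = (1, 0, 0)ᵀ.
Then v_1 = N · v_2 = (-15, -25, -15)ᵀ.

Sanity check: (A − (-1)·I) v_1 = (0, 0, 0)ᵀ = 0. ✓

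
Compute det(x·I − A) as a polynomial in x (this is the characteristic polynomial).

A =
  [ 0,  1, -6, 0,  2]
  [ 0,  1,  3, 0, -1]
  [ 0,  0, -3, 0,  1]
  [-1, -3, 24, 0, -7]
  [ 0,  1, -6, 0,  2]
x^5

Expanding det(x·I − A) (e.g. by cofactor expansion or by noting that A is similar to its Jordan form J, which has the same characteristic polynomial as A) gives
  χ_A(x) = x^5
which factors as x^5. The eigenvalues (with algebraic multiplicities) are λ = 0 with multiplicity 5.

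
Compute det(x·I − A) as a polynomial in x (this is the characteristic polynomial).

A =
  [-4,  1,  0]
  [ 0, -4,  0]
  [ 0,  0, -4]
x^3 + 12*x^2 + 48*x + 64

Expanding det(x·I − A) (e.g. by cofactor expansion or by noting that A is similar to its Jordan form J, which has the same characteristic polynomial as A) gives
  χ_A(x) = x^3 + 12*x^2 + 48*x + 64
which factors as (x + 4)^3. The eigenvalues (with algebraic multiplicities) are λ = -4 with multiplicity 3.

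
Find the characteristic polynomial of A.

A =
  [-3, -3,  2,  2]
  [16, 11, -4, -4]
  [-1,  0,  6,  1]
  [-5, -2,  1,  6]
x^4 - 20*x^3 + 150*x^2 - 500*x + 625

Expanding det(x·I − A) (e.g. by cofactor expansion or by noting that A is similar to its Jordan form J, which has the same characteristic polynomial as A) gives
  χ_A(x) = x^4 - 20*x^3 + 150*x^2 - 500*x + 625
which factors as (x - 5)^4. The eigenvalues (with algebraic multiplicities) are λ = 5 with multiplicity 4.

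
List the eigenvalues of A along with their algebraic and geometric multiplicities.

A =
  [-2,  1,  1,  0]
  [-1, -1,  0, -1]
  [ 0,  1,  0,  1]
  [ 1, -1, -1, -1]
λ = -1: alg = 4, geom = 2

Step 1 — factor the characteristic polynomial to read off the algebraic multiplicities:
  χ_A(x) = (x + 1)^4

Step 2 — compute geometric multiplicities via the rank-nullity identity g(λ) = n − rank(A − λI):
  rank(A − (-1)·I) = 2, so dim ker(A − (-1)·I) = n − 2 = 2

Summary:
  λ = -1: algebraic multiplicity = 4, geometric multiplicity = 2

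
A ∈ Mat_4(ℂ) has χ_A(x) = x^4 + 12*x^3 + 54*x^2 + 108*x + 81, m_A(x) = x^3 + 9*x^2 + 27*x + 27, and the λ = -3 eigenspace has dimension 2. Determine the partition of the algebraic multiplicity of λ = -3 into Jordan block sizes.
Block sizes for λ = -3: [3, 1]

Step 1 — from the characteristic polynomial, algebraic multiplicity of λ = -3 is 4. From dim ker(A − (-3)·I) = 2, there are exactly 2 Jordan blocks for λ = -3.
Step 2 — from the minimal polynomial, the factor (x + 3)^3 tells us the largest block for λ = -3 has size 3.
Step 3 — with total size 4, 2 blocks, and largest block 3, the block sizes (in nonincreasing order) are [3, 1].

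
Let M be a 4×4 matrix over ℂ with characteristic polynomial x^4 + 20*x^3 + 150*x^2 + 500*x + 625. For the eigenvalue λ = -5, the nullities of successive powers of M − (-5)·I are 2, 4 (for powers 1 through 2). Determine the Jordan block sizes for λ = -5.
Block sizes for λ = -5: [2, 2]

From the dimensions of kernels of powers, the number of Jordan blocks of size at least j is d_j − d_{j−1} where d_j = dim ker(N^j) (with d_0 = 0). Computing the differences gives [2, 2].
The number of blocks of size exactly k is (#blocks of size ≥ k) − (#blocks of size ≥ k + 1), so the partition is: 2 block(s) of size 2.
In nonincreasing order the block sizes are [2, 2].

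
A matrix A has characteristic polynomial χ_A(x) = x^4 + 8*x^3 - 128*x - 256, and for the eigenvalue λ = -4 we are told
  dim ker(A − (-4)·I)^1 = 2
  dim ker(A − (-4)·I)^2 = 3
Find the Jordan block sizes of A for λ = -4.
Block sizes for λ = -4: [2, 1]

From the dimensions of kernels of powers, the number of Jordan blocks of size at least j is d_j − d_{j−1} where d_j = dim ker(N^j) (with d_0 = 0). Computing the differences gives [2, 1].
The number of blocks of size exactly k is (#blocks of size ≥ k) − (#blocks of size ≥ k + 1), so the partition is: 1 block(s) of size 1, 1 block(s) of size 2.
In nonincreasing order the block sizes are [2, 1].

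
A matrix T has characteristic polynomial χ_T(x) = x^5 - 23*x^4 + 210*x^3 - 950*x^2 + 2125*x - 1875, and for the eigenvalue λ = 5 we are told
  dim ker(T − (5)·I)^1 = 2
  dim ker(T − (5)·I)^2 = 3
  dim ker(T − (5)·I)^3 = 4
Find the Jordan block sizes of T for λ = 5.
Block sizes for λ = 5: [3, 1]

From the dimensions of kernels of powers, the number of Jordan blocks of size at least j is d_j − d_{j−1} where d_j = dim ker(N^j) (with d_0 = 0). Computing the differences gives [2, 1, 1].
The number of blocks of size exactly k is (#blocks of size ≥ k) − (#blocks of size ≥ k + 1), so the partition is: 1 block(s) of size 1, 1 block(s) of size 3.
In nonincreasing order the block sizes are [3, 1].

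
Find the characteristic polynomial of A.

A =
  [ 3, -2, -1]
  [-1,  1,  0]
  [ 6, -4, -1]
x^3 - 3*x^2 + 3*x - 1

Expanding det(x·I − A) (e.g. by cofactor expansion or by noting that A is similar to its Jordan form J, which has the same characteristic polynomial as A) gives
  χ_A(x) = x^3 - 3*x^2 + 3*x - 1
which factors as (x - 1)^3. The eigenvalues (with algebraic multiplicities) are λ = 1 with multiplicity 3.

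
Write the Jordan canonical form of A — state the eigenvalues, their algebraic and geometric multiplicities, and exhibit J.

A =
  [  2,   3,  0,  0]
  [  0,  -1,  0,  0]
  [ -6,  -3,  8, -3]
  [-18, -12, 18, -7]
J_1(-1) ⊕ J_1(-1) ⊕ J_1(2) ⊕ J_1(2)

The characteristic polynomial is
  det(x·I − A) = x^4 - 2*x^3 - 3*x^2 + 4*x + 4 = (x - 2)^2*(x + 1)^2

Eigenvalues and multiplicities (the geometric multiplicity of λ is n − rank(A − λI), which equals the number of Jordan blocks for λ):
  λ = -1: algebraic multiplicity = 2, geometric multiplicity = 2
  λ = 2: algebraic multiplicity = 2, geometric multiplicity = 2

Determining the block sizes for each eigenvalue:
  λ = -1: gm = am = 2, so every block has size 1 → block sizes [1, 1]
  λ = 2: gm = am = 2, so every block has size 1 → block sizes [1, 1]

Assembling the blocks gives a Jordan form
J =
  [-1,  0, 0, 0]
  [ 0, -1, 0, 0]
  [ 0,  0, 2, 0]
  [ 0,  0, 0, 2]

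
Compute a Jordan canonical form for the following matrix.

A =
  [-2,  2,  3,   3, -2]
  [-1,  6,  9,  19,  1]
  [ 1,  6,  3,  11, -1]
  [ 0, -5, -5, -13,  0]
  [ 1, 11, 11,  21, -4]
J_3(-3) ⊕ J_1(-3) ⊕ J_1(2)

The characteristic polynomial is
  det(x·I − A) = x^5 + 10*x^4 + 30*x^3 - 135*x - 162 = (x - 2)*(x + 3)^4

Eigenvalues and multiplicities (the geometric multiplicity of λ is n − rank(A − λI), which equals the number of Jordan blocks for λ):
  λ = -3: algebraic multiplicity = 4, geometric multiplicity = 2
  λ = 2: algebraic multiplicity = 1, geometric multiplicity = 1

Determining the block sizes for each eigenvalue:
  λ = -3: with am = 4 and gm = 2, the partition is not yet determined (e.g. several partitions of 4 into 2 parts exist). Let N = A − (-3)·I. Computing rank(N^1) = 3, rank(N^2) = 2, rank(N^3) = 1; the number of blocks of size ≥ j is rank(N^{j−1}) − rank(N^j), giving [2, 1, 1]. So we have 1 block(s) of size 3, 1 block(s) of size 1 → block sizes [3, 1]
  λ = 2: one block (gm = 1), so the single block has size am = 1 → block sizes [1]

Assembling the blocks gives a Jordan form
J =
  [-3,  1,  0,  0, 0]
  [ 0, -3,  1,  0, 0]
  [ 0,  0, -3,  0, 0]
  [ 0,  0,  0, -3, 0]
  [ 0,  0,  0,  0, 2]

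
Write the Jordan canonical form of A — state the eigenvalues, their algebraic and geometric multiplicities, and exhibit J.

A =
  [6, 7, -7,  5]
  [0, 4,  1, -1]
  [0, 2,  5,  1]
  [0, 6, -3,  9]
J_3(6) ⊕ J_1(6)

The characteristic polynomial is
  det(x·I − A) = x^4 - 24*x^3 + 216*x^2 - 864*x + 1296 = (x - 6)^4

Eigenvalues and multiplicities (the geometric multiplicity of λ is n − rank(A − λI), which equals the number of Jordan blocks for λ):
  λ = 6: algebraic multiplicity = 4, geometric multiplicity = 2

Determining the block sizes for each eigenvalue:
  λ = 6: with am = 4 and gm = 2, the partition is not yet determined (e.g. several partitions of 4 into 2 parts exist). Let N = A − (6)·I. Computing rank(N^1) = 2, rank(N^2) = 1, rank(N^3) = 0; the number of blocks of size ≥ j is rank(N^{j−1}) − rank(N^j), giving [2, 1, 1]. So we have 1 block(s) of size 3, 1 block(s) of size 1 → block sizes [3, 1]

Assembling the blocks gives a Jordan form
J =
  [6, 1, 0, 0]
  [0, 6, 1, 0]
  [0, 0, 6, 0]
  [0, 0, 0, 6]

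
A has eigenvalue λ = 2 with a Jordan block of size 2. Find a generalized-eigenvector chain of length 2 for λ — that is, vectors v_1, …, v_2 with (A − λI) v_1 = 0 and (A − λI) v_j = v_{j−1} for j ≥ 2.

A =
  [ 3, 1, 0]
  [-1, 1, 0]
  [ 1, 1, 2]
A Jordan chain for λ = 2 of length 2:
v_1 = (1, -1, 1)ᵀ
v_2 = (1, 0, 0)ᵀ

Let N = A − (2)·I. We want v_2 with N^2 v_2 = 0 but N^1 v_2 ≠ 0; then v_{j-1} := N · v_j for j = 2, …, 2.

Pick v_2 = (1, 0, 0)ᵀ.
Then v_1 = N · v_2 = (1, -1, 1)ᵀ.

Sanity check: (A − (2)·I) v_1 = (0, 0, 0)ᵀ = 0. ✓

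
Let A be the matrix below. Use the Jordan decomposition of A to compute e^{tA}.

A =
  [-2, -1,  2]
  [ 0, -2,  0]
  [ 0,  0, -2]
e^{tA} =
  [exp(-2*t), -t*exp(-2*t), 2*t*exp(-2*t)]
  [0, exp(-2*t), 0]
  [0, 0, exp(-2*t)]

Strategy: write A = P · J · P⁻¹ where J is a Jordan canonical form, so e^{tA} = P · e^{tJ} · P⁻¹, and e^{tJ} can be computed block-by-block.

A has Jordan form
J =
  [-2,  1,  0]
  [ 0, -2,  0]
  [ 0,  0, -2]
(up to reordering of blocks).

Per-block formulas:
  For a 2×2 Jordan block J_2(-2): exp(t · J_2(-2)) = e^(-2t)·(I + t·N), where N is the 2×2 nilpotent shift.
  For a 1×1 block at λ = -2: exp(t · [-2]) = [e^(-2t)].

After assembling e^{tJ} and conjugating by P, we get:

e^{tA} =
  [exp(-2*t), -t*exp(-2*t), 2*t*exp(-2*t)]
  [0, exp(-2*t), 0]
  [0, 0, exp(-2*t)]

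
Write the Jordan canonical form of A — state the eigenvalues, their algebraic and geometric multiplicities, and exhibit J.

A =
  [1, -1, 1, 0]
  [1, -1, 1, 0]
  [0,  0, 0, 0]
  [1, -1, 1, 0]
J_2(0) ⊕ J_1(0) ⊕ J_1(0)

The characteristic polynomial is
  det(x·I − A) = x^4

Eigenvalues and multiplicities (the geometric multiplicity of λ is n − rank(A − λI), which equals the number of Jordan blocks for λ):
  λ = 0: algebraic multiplicity = 4, geometric multiplicity = 3

Determining the block sizes for each eigenvalue:
  λ = 0: 3 blocks summing to 4 forces exactly one block of size 2 and the rest size 1 → block sizes [2, 1, 1]

Assembling the blocks gives a Jordan form
J =
  [0, 1, 0, 0]
  [0, 0, 0, 0]
  [0, 0, 0, 0]
  [0, 0, 0, 0]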